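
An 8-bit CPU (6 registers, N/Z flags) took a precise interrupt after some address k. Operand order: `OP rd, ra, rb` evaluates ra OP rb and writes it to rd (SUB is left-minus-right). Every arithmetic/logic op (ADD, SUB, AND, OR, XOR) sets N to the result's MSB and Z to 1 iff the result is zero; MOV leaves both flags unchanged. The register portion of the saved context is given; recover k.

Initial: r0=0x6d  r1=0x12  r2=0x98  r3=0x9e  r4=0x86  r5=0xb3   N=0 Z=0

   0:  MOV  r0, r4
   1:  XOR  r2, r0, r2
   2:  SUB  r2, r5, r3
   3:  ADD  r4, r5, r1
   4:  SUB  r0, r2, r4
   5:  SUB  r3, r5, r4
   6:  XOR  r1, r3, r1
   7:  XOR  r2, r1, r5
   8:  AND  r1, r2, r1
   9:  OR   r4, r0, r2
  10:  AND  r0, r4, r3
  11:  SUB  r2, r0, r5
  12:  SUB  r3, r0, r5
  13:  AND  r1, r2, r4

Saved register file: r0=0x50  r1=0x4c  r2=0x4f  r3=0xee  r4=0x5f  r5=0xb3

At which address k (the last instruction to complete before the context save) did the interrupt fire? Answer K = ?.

K = 9

after  0: r0=0x86 r1=0x12 r2=0x98 r3=0x9e r4=0x86 r5=0xb3  N=0 Z=0
after  1: r0=0x86 r1=0x12 r2=0x1e r3=0x9e r4=0x86 r5=0xb3  N=0 Z=0
after  2: r0=0x86 r1=0x12 r2=0x15 r3=0x9e r4=0x86 r5=0xb3  N=0 Z=0
after  3: r0=0x86 r1=0x12 r2=0x15 r3=0x9e r4=0xc5 r5=0xb3  N=1 Z=0
after  4: r0=0x50 r1=0x12 r2=0x15 r3=0x9e r4=0xc5 r5=0xb3  N=0 Z=0
after  5: r0=0x50 r1=0x12 r2=0x15 r3=0xee r4=0xc5 r5=0xb3  N=1 Z=0
after  6: r0=0x50 r1=0xfc r2=0x15 r3=0xee r4=0xc5 r5=0xb3  N=1 Z=0
after  7: r0=0x50 r1=0xfc r2=0x4f r3=0xee r4=0xc5 r5=0xb3  N=0 Z=0
after  8: r0=0x50 r1=0x4c r2=0x4f r3=0xee r4=0xc5 r5=0xb3  N=0 Z=0
after  9: r0=0x50 r1=0x4c r2=0x4f r3=0xee r4=0x5f r5=0xb3  N=0 Z=0
-- IRQ taken; context saved, return-PC = 10 --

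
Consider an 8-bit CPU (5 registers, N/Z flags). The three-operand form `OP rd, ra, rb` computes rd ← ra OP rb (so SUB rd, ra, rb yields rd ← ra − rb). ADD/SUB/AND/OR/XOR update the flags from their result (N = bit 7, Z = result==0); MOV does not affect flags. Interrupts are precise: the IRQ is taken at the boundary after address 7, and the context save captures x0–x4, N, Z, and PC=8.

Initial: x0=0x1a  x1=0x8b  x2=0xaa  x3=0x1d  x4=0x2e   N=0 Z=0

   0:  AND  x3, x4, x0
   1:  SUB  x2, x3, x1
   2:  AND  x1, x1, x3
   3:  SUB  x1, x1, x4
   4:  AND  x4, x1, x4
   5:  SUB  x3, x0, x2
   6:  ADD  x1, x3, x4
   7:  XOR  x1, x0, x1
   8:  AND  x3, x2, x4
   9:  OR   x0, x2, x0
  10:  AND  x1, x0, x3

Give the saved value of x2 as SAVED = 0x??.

after  0: x0=0x1a x1=0x8b x2=0xaa x3=0x0a x4=0x2e  N=0 Z=0
after  1: x0=0x1a x1=0x8b x2=0x7f x3=0x0a x4=0x2e  N=0 Z=0
after  2: x0=0x1a x1=0x0a x2=0x7f x3=0x0a x4=0x2e  N=0 Z=0
after  3: x0=0x1a x1=0xdc x2=0x7f x3=0x0a x4=0x2e  N=1 Z=0
after  4: x0=0x1a x1=0xdc x2=0x7f x3=0x0a x4=0x0c  N=0 Z=0
after  5: x0=0x1a x1=0xdc x2=0x7f x3=0x9b x4=0x0c  N=1 Z=0
after  6: x0=0x1a x1=0xa7 x2=0x7f x3=0x9b x4=0x0c  N=1 Z=0
after  7: x0=0x1a x1=0xbd x2=0x7f x3=0x9b x4=0x0c  N=1 Z=0
-- IRQ taken; context saved, return-PC = 8 --

SAVED = 0x7f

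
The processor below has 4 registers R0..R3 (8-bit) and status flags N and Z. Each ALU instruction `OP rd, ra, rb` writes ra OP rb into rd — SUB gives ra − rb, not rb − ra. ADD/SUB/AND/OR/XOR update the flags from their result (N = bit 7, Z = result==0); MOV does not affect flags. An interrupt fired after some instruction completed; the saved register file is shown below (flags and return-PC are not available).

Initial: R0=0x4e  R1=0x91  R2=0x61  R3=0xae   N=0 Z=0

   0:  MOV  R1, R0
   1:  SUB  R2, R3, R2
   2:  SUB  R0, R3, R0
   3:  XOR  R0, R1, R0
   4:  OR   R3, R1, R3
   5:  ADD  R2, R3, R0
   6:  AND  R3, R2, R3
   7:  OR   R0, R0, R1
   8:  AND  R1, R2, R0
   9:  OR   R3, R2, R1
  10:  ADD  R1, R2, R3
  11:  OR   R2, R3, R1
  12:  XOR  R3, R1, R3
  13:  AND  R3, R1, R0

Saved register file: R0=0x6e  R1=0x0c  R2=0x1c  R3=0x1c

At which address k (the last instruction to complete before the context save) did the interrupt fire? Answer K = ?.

after  0: R0=0x4e R1=0x4e R2=0x61 R3=0xae  N=0 Z=0
after  1: R0=0x4e R1=0x4e R2=0x4d R3=0xae  N=0 Z=0
after  2: R0=0x60 R1=0x4e R2=0x4d R3=0xae  N=0 Z=0
after  3: R0=0x2e R1=0x4e R2=0x4d R3=0xae  N=0 Z=0
after  4: R0=0x2e R1=0x4e R2=0x4d R3=0xee  N=1 Z=0
after  5: R0=0x2e R1=0x4e R2=0x1c R3=0xee  N=0 Z=0
after  6: R0=0x2e R1=0x4e R2=0x1c R3=0x0c  N=0 Z=0
after  7: R0=0x6e R1=0x4e R2=0x1c R3=0x0c  N=0 Z=0
after  8: R0=0x6e R1=0x0c R2=0x1c R3=0x0c  N=0 Z=0
after  9: R0=0x6e R1=0x0c R2=0x1c R3=0x1c  N=0 Z=0
-- IRQ taken; context saved, return-PC = 10 --

K = 9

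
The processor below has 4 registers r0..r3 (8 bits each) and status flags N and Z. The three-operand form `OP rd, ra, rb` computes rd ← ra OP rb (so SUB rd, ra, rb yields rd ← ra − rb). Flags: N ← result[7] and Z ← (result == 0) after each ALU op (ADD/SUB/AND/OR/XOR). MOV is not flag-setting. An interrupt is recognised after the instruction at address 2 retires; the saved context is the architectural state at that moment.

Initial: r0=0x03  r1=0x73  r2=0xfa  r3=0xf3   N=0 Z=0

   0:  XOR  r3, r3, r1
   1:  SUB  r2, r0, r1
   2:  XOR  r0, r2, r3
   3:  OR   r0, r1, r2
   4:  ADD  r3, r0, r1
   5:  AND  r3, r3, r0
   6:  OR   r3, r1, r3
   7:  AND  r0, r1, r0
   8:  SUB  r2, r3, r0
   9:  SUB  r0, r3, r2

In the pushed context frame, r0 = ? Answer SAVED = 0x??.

SAVED = 0x10

after  0: r0=0x03 r1=0x73 r2=0xfa r3=0x80  N=1 Z=0
after  1: r0=0x03 r1=0x73 r2=0x90 r3=0x80  N=1 Z=0
after  2: r0=0x10 r1=0x73 r2=0x90 r3=0x80  N=0 Z=0
-- IRQ taken; context saved, return-PC = 3 --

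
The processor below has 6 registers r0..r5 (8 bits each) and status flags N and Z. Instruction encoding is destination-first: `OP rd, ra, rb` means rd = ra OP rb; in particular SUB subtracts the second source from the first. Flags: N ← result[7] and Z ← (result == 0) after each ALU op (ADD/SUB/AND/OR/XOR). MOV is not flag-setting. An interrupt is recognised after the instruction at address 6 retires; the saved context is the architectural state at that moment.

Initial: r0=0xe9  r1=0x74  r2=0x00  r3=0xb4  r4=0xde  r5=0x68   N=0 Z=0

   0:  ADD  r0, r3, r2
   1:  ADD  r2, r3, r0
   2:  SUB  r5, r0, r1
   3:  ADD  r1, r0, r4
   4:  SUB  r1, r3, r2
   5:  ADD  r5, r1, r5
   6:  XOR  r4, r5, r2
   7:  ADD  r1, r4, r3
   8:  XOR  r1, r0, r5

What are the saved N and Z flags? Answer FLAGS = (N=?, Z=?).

after  0: r0=0xb4 r1=0x74 r2=0x00 r3=0xb4 r4=0xde r5=0x68  N=1 Z=0
after  1: r0=0xb4 r1=0x74 r2=0x68 r3=0xb4 r4=0xde r5=0x68  N=0 Z=0
after  2: r0=0xb4 r1=0x74 r2=0x68 r3=0xb4 r4=0xde r5=0x40  N=0 Z=0
after  3: r0=0xb4 r1=0x92 r2=0x68 r3=0xb4 r4=0xde r5=0x40  N=1 Z=0
after  4: r0=0xb4 r1=0x4c r2=0x68 r3=0xb4 r4=0xde r5=0x40  N=0 Z=0
after  5: r0=0xb4 r1=0x4c r2=0x68 r3=0xb4 r4=0xde r5=0x8c  N=1 Z=0
after  6: r0=0xb4 r1=0x4c r2=0x68 r3=0xb4 r4=0xe4 r5=0x8c  N=1 Z=0
-- IRQ taken; context saved, return-PC = 7 --

FLAGS = (N=1, Z=0)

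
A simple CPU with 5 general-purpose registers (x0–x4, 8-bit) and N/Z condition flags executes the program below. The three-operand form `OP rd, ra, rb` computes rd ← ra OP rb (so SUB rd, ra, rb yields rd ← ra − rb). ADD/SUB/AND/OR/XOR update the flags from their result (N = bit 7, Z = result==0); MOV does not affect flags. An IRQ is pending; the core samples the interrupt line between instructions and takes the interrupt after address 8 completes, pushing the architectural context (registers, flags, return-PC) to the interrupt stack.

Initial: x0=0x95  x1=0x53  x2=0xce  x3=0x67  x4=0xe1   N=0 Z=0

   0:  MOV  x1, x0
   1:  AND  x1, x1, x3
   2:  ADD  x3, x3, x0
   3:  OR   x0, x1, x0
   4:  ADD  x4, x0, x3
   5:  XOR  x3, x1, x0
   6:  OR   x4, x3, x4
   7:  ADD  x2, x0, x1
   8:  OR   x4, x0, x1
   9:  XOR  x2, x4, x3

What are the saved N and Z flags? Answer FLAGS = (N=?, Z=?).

after  0: x0=0x95 x1=0x95 x2=0xce x3=0x67 x4=0xe1  N=0 Z=0
after  1: x0=0x95 x1=0x05 x2=0xce x3=0x67 x4=0xe1  N=0 Z=0
after  2: x0=0x95 x1=0x05 x2=0xce x3=0xfc x4=0xe1  N=1 Z=0
after  3: x0=0x95 x1=0x05 x2=0xce x3=0xfc x4=0xe1  N=1 Z=0
after  4: x0=0x95 x1=0x05 x2=0xce x3=0xfc x4=0x91  N=1 Z=0
after  5: x0=0x95 x1=0x05 x2=0xce x3=0x90 x4=0x91  N=1 Z=0
after  6: x0=0x95 x1=0x05 x2=0xce x3=0x90 x4=0x91  N=1 Z=0
after  7: x0=0x95 x1=0x05 x2=0x9a x3=0x90 x4=0x91  N=1 Z=0
after  8: x0=0x95 x1=0x05 x2=0x9a x3=0x90 x4=0x95  N=1 Z=0
-- IRQ taken; context saved, return-PC = 9 --

FLAGS = (N=1, Z=0)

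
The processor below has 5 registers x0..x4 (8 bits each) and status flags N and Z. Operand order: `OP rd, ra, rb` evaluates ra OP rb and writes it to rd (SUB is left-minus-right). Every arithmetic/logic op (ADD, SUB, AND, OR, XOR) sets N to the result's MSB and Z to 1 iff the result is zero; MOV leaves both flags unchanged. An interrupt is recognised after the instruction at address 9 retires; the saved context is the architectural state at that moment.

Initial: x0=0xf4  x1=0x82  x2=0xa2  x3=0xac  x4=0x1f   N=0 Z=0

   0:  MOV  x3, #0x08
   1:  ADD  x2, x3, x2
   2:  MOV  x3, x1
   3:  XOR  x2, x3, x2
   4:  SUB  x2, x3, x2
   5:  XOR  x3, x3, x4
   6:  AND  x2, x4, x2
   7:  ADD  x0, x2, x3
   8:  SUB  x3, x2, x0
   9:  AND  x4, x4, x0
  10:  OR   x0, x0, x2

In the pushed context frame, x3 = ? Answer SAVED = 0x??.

after  0: x0=0xf4 x1=0x82 x2=0xa2 x3=0x08 x4=0x1f  N=0 Z=0
after  1: x0=0xf4 x1=0x82 x2=0xaa x3=0x08 x4=0x1f  N=1 Z=0
after  2: x0=0xf4 x1=0x82 x2=0xaa x3=0x82 x4=0x1f  N=1 Z=0
after  3: x0=0xf4 x1=0x82 x2=0x28 x3=0x82 x4=0x1f  N=0 Z=0
after  4: x0=0xf4 x1=0x82 x2=0x5a x3=0x82 x4=0x1f  N=0 Z=0
after  5: x0=0xf4 x1=0x82 x2=0x5a x3=0x9d x4=0x1f  N=1 Z=0
after  6: x0=0xf4 x1=0x82 x2=0x1a x3=0x9d x4=0x1f  N=0 Z=0
after  7: x0=0xb7 x1=0x82 x2=0x1a x3=0x9d x4=0x1f  N=1 Z=0
after  8: x0=0xb7 x1=0x82 x2=0x1a x3=0x63 x4=0x1f  N=0 Z=0
after  9: x0=0xb7 x1=0x82 x2=0x1a x3=0x63 x4=0x17  N=0 Z=0
-- IRQ taken; context saved, return-PC = 10 --

SAVED = 0x63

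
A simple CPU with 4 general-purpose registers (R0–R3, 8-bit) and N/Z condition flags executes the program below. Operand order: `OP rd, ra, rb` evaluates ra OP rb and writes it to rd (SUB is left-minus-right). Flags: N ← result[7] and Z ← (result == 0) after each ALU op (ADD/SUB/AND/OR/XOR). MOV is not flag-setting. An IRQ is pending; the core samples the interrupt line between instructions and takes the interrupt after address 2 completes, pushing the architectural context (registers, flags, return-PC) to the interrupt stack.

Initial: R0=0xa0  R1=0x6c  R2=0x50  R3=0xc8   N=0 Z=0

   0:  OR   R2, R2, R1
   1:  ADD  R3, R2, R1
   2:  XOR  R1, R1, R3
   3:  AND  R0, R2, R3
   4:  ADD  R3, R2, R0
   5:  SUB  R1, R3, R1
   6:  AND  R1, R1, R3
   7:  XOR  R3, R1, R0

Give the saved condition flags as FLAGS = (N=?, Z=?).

after  0: R0=0xa0 R1=0x6c R2=0x7c R3=0xc8  N=0 Z=0
after  1: R0=0xa0 R1=0x6c R2=0x7c R3=0xe8  N=1 Z=0
after  2: R0=0xa0 R1=0x84 R2=0x7c R3=0xe8  N=1 Z=0
-- IRQ taken; context saved, return-PC = 3 --

FLAGS = (N=1, Z=0)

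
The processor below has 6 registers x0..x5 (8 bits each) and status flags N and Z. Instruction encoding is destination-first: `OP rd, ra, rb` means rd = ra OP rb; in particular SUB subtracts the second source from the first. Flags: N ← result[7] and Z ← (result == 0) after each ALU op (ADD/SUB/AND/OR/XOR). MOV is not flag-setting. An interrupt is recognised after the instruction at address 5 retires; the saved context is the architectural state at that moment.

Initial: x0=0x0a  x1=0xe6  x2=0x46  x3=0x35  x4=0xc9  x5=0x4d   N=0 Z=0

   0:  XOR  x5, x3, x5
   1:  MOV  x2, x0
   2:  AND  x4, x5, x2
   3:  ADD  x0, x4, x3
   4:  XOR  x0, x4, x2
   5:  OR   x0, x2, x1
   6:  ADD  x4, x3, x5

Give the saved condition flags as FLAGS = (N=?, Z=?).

after  0: x0=0x0a x1=0xe6 x2=0x46 x3=0x35 x4=0xc9 x5=0x78  N=0 Z=0
after  1: x0=0x0a x1=0xe6 x2=0x0a x3=0x35 x4=0xc9 x5=0x78  N=0 Z=0
after  2: x0=0x0a x1=0xe6 x2=0x0a x3=0x35 x4=0x08 x5=0x78  N=0 Z=0
after  3: x0=0x3d x1=0xe6 x2=0x0a x3=0x35 x4=0x08 x5=0x78  N=0 Z=0
after  4: x0=0x02 x1=0xe6 x2=0x0a x3=0x35 x4=0x08 x5=0x78  N=0 Z=0
after  5: x0=0xee x1=0xe6 x2=0x0a x3=0x35 x4=0x08 x5=0x78  N=1 Z=0
-- IRQ taken; context saved, return-PC = 6 --

FLAGS = (N=1, Z=0)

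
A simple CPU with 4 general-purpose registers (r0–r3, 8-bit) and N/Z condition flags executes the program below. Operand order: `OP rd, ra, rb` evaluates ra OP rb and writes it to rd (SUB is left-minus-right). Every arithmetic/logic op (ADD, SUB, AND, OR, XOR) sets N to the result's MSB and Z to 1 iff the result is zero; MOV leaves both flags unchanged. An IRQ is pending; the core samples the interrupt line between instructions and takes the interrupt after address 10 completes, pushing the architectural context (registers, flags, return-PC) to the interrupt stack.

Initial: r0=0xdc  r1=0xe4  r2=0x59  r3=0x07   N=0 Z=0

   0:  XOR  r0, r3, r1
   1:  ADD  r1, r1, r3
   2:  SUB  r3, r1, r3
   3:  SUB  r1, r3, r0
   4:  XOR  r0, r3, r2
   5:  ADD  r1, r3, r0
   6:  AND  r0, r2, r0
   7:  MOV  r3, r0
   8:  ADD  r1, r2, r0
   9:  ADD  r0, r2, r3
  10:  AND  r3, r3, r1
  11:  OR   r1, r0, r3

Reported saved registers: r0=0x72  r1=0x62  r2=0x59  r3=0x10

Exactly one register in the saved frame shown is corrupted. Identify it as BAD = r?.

BAD = r1

after  0: r0=0xe3 r1=0xe4 r2=0x59 r3=0x07  N=1 Z=0
after  1: r0=0xe3 r1=0xeb r2=0x59 r3=0x07  N=1 Z=0
after  2: r0=0xe3 r1=0xeb r2=0x59 r3=0xe4  N=1 Z=0
after  3: r0=0xe3 r1=0x01 r2=0x59 r3=0xe4  N=0 Z=0
after  4: r0=0xbd r1=0x01 r2=0x59 r3=0xe4  N=1 Z=0
after  5: r0=0xbd r1=0xa1 r2=0x59 r3=0xe4  N=1 Z=0
after  6: r0=0x19 r1=0xa1 r2=0x59 r3=0xe4  N=0 Z=0
after  7: r0=0x19 r1=0xa1 r2=0x59 r3=0x19  N=0 Z=0
after  8: r0=0x19 r1=0x72 r2=0x59 r3=0x19  N=0 Z=0
after  9: r0=0x72 r1=0x72 r2=0x59 r3=0x19  N=0 Z=0
after 10: r0=0x72 r1=0x72 r2=0x59 r3=0x10  N=0 Z=0
-- IRQ taken; context saved, return-PC = 11 --
mismatch: r1: reported 0x62 vs actual 0x72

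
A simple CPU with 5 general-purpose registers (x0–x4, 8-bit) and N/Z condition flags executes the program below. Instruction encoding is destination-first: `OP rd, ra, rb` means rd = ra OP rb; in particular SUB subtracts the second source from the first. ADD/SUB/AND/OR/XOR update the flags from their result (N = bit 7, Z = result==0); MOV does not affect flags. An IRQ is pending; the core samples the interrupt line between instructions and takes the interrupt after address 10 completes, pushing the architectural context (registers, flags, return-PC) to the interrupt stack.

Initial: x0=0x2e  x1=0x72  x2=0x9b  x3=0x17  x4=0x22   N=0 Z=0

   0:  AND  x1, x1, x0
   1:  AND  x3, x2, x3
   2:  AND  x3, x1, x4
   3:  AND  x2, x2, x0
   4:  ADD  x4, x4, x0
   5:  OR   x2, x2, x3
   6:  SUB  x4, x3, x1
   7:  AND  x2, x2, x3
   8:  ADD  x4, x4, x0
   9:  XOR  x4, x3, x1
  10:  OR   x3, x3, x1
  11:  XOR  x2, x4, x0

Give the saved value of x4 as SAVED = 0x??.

after  0: x0=0x2e x1=0x22 x2=0x9b x3=0x17 x4=0x22  N=0 Z=0
after  1: x0=0x2e x1=0x22 x2=0x9b x3=0x13 x4=0x22  N=0 Z=0
after  2: x0=0x2e x1=0x22 x2=0x9b x3=0x22 x4=0x22  N=0 Z=0
after  3: x0=0x2e x1=0x22 x2=0x0a x3=0x22 x4=0x22  N=0 Z=0
after  4: x0=0x2e x1=0x22 x2=0x0a x3=0x22 x4=0x50  N=0 Z=0
after  5: x0=0x2e x1=0x22 x2=0x2a x3=0x22 x4=0x50  N=0 Z=0
after  6: x0=0x2e x1=0x22 x2=0x2a x3=0x22 x4=0x00  N=0 Z=1
after  7: x0=0x2e x1=0x22 x2=0x22 x3=0x22 x4=0x00  N=0 Z=0
after  8: x0=0x2e x1=0x22 x2=0x22 x3=0x22 x4=0x2e  N=0 Z=0
after  9: x0=0x2e x1=0x22 x2=0x22 x3=0x22 x4=0x00  N=0 Z=1
after 10: x0=0x2e x1=0x22 x2=0x22 x3=0x22 x4=0x00  N=0 Z=0
-- IRQ taken; context saved, return-PC = 11 --

SAVED = 0x00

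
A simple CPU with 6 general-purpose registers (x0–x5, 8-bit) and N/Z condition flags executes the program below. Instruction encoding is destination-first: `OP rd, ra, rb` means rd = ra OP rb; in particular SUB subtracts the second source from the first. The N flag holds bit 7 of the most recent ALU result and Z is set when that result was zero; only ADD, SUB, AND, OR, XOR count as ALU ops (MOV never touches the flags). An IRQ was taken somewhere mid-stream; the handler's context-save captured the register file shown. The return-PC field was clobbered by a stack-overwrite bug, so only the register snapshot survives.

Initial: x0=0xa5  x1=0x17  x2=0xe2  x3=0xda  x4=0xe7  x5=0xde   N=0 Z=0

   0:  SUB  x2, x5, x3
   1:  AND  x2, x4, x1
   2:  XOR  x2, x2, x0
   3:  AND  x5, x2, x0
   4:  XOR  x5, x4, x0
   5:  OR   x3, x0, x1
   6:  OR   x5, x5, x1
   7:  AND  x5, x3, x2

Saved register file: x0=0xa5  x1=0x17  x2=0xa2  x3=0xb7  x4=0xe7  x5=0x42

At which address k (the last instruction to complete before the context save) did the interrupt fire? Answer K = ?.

after  0: x0=0xa5 x1=0x17 x2=0x04 x3=0xda x4=0xe7 x5=0xde  N=0 Z=0
after  1: x0=0xa5 x1=0x17 x2=0x07 x3=0xda x4=0xe7 x5=0xde  N=0 Z=0
after  2: x0=0xa5 x1=0x17 x2=0xa2 x3=0xda x4=0xe7 x5=0xde  N=1 Z=0
after  3: x0=0xa5 x1=0x17 x2=0xa2 x3=0xda x4=0xe7 x5=0xa0  N=1 Z=0
after  4: x0=0xa5 x1=0x17 x2=0xa2 x3=0xda x4=0xe7 x5=0x42  N=0 Z=0
after  5: x0=0xa5 x1=0x17 x2=0xa2 x3=0xb7 x4=0xe7 x5=0x42  N=1 Z=0
-- IRQ taken; context saved, return-PC = 6 --

K = 5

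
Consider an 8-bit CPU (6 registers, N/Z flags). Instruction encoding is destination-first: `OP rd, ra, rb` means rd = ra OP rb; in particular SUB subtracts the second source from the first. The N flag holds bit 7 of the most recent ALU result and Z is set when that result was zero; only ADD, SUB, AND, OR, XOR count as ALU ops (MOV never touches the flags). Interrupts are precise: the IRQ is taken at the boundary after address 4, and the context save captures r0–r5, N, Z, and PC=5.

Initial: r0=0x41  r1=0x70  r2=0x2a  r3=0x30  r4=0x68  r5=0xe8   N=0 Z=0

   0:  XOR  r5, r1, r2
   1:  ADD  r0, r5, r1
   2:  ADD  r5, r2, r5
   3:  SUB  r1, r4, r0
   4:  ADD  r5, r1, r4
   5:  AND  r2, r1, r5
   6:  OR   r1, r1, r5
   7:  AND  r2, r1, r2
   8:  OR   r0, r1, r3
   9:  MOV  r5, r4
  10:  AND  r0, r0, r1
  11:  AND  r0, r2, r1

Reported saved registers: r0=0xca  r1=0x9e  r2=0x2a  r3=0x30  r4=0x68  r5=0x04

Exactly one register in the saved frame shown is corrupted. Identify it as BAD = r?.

after  0: r0=0x41 r1=0x70 r2=0x2a r3=0x30 r4=0x68 r5=0x5a  N=0 Z=0
after  1: r0=0xca r1=0x70 r2=0x2a r3=0x30 r4=0x68 r5=0x5a  N=1 Z=0
after  2: r0=0xca r1=0x70 r2=0x2a r3=0x30 r4=0x68 r5=0x84  N=1 Z=0
after  3: r0=0xca r1=0x9e r2=0x2a r3=0x30 r4=0x68 r5=0x84  N=1 Z=0
after  4: r0=0xca r1=0x9e r2=0x2a r3=0x30 r4=0x68 r5=0x06  N=0 Z=0
-- IRQ taken; context saved, return-PC = 5 --
mismatch: r5: reported 0x04 vs actual 0x06

BAD = r5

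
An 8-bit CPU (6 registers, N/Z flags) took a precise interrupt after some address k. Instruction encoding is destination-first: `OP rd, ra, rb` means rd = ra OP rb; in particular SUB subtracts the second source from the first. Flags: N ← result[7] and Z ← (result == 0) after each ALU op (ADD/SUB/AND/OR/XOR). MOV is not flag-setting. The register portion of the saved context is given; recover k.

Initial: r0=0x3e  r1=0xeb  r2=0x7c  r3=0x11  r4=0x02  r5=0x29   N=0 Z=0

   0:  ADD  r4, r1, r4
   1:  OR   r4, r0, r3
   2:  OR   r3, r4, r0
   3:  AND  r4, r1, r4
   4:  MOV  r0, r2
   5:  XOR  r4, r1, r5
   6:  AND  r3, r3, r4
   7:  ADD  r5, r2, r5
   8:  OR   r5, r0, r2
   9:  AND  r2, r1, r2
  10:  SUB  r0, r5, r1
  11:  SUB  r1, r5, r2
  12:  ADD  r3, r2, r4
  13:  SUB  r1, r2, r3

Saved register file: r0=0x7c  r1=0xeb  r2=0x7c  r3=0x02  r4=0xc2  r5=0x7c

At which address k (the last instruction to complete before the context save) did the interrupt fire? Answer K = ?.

after  0: r0=0x3e r1=0xeb r2=0x7c r3=0x11 r4=0xed r5=0x29  N=1 Z=0
after  1: r0=0x3e r1=0xeb r2=0x7c r3=0x11 r4=0x3f r5=0x29  N=0 Z=0
after  2: r0=0x3e r1=0xeb r2=0x7c r3=0x3f r4=0x3f r5=0x29  N=0 Z=0
after  3: r0=0x3e r1=0xeb r2=0x7c r3=0x3f r4=0x2b r5=0x29  N=0 Z=0
after  4: r0=0x7c r1=0xeb r2=0x7c r3=0x3f r4=0x2b r5=0x29  N=0 Z=0
after  5: r0=0x7c r1=0xeb r2=0x7c r3=0x3f r4=0xc2 r5=0x29  N=1 Z=0
after  6: r0=0x7c r1=0xeb r2=0x7c r3=0x02 r4=0xc2 r5=0x29  N=0 Z=0
after  7: r0=0x7c r1=0xeb r2=0x7c r3=0x02 r4=0xc2 r5=0xa5  N=1 Z=0
after  8: r0=0x7c r1=0xeb r2=0x7c r3=0x02 r4=0xc2 r5=0x7c  N=0 Z=0
-- IRQ taken; context saved, return-PC = 9 --

K = 8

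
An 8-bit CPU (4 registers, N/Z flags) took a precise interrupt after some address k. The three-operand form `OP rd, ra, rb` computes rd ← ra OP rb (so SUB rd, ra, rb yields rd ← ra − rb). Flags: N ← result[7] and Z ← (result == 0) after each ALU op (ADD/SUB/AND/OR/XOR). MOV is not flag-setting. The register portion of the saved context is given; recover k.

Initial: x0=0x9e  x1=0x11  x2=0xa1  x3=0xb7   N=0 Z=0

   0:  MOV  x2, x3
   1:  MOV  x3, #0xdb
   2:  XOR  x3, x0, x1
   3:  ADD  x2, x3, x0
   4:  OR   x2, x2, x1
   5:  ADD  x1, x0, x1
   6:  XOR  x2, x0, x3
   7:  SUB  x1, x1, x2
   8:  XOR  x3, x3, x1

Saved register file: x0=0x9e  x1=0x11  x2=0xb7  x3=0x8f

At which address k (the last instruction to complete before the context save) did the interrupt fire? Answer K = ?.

K = 2

after  0: x0=0x9e x1=0x11 x2=0xb7 x3=0xb7  N=0 Z=0
after  1: x0=0x9e x1=0x11 x2=0xb7 x3=0xdb  N=0 Z=0
after  2: x0=0x9e x1=0x11 x2=0xb7 x3=0x8f  N=1 Z=0
-- IRQ taken; context saved, return-PC = 3 --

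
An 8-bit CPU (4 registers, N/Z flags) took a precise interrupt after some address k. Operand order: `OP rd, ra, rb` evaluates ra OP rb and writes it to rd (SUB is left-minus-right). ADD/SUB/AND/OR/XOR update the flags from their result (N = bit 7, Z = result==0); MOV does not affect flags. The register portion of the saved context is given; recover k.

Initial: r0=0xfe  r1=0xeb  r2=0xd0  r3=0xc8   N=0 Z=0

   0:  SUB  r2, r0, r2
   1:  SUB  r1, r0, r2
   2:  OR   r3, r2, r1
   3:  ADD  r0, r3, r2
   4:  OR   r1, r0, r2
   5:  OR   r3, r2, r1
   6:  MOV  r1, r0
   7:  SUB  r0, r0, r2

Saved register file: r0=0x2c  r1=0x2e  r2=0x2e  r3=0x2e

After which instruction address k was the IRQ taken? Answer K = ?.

after  0: r0=0xfe r1=0xeb r2=0x2e r3=0xc8  N=0 Z=0
after  1: r0=0xfe r1=0xd0 r2=0x2e r3=0xc8  N=1 Z=0
after  2: r0=0xfe r1=0xd0 r2=0x2e r3=0xfe  N=1 Z=0
after  3: r0=0x2c r1=0xd0 r2=0x2e r3=0xfe  N=0 Z=0
after  4: r0=0x2c r1=0x2e r2=0x2e r3=0xfe  N=0 Z=0
after  5: r0=0x2c r1=0x2e r2=0x2e r3=0x2e  N=0 Z=0
-- IRQ taken; context saved, return-PC = 6 --

K = 5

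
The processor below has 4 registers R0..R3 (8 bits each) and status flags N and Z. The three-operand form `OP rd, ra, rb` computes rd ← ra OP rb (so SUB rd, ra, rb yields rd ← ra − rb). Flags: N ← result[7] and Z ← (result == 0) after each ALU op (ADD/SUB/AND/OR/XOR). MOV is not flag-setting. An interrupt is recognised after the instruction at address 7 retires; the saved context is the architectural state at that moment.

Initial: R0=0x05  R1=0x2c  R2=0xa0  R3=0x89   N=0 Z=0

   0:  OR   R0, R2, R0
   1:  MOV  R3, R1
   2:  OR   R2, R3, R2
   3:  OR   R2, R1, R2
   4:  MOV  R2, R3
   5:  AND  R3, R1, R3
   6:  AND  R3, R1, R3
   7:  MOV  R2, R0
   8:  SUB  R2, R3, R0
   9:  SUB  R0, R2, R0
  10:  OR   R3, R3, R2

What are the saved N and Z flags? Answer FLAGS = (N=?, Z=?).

FLAGS = (N=0, Z=0)

after  0: R0=0xa5 R1=0x2c R2=0xa0 R3=0x89  N=1 Z=0
after  1: R0=0xa5 R1=0x2c R2=0xa0 R3=0x2c  N=1 Z=0
after  2: R0=0xa5 R1=0x2c R2=0xac R3=0x2c  N=1 Z=0
after  3: R0=0xa5 R1=0x2c R2=0xac R3=0x2c  N=1 Z=0
after  4: R0=0xa5 R1=0x2c R2=0x2c R3=0x2c  N=1 Z=0
after  5: R0=0xa5 R1=0x2c R2=0x2c R3=0x2c  N=0 Z=0
after  6: R0=0xa5 R1=0x2c R2=0x2c R3=0x2c  N=0 Z=0
after  7: R0=0xa5 R1=0x2c R2=0xa5 R3=0x2c  N=0 Z=0
-- IRQ taken; context saved, return-PC = 8 --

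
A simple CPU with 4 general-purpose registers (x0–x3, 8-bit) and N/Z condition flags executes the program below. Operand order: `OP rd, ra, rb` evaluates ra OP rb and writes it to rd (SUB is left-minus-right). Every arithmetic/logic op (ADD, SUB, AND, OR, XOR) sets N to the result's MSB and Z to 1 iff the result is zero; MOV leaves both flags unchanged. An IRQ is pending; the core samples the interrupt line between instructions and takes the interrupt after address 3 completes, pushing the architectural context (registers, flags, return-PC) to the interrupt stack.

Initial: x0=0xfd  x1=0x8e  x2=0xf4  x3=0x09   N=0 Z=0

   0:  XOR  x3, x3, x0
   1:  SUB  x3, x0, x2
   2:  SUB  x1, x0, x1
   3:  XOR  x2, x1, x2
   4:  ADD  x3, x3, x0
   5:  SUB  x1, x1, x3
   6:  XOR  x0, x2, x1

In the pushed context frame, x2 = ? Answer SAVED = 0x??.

SAVED = 0x9b

after  0: x0=0xfd x1=0x8e x2=0xf4 x3=0xf4  N=1 Z=0
after  1: x0=0xfd x1=0x8e x2=0xf4 x3=0x09  N=0 Z=0
after  2: x0=0xfd x1=0x6f x2=0xf4 x3=0x09  N=0 Z=0
after  3: x0=0xfd x1=0x6f x2=0x9b x3=0x09  N=1 Z=0
-- IRQ taken; context saved, return-PC = 4 --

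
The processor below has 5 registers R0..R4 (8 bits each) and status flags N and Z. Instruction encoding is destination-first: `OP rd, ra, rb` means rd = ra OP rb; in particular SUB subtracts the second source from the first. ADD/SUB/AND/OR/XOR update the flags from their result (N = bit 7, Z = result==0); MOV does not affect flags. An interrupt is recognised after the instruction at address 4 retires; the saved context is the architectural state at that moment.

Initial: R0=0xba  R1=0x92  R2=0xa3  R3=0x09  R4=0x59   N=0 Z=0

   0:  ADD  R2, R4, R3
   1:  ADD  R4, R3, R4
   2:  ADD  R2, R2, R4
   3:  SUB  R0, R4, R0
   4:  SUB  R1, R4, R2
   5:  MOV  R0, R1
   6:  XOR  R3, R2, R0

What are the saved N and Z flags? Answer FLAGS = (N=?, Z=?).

after  0: R0=0xba R1=0x92 R2=0x62 R3=0x09 R4=0x59  N=0 Z=0
after  1: R0=0xba R1=0x92 R2=0x62 R3=0x09 R4=0x62  N=0 Z=0
after  2: R0=0xba R1=0x92 R2=0xc4 R3=0x09 R4=0x62  N=1 Z=0
after  3: R0=0xa8 R1=0x92 R2=0xc4 R3=0x09 R4=0x62  N=1 Z=0
after  4: R0=0xa8 R1=0x9e R2=0xc4 R3=0x09 R4=0x62  N=1 Z=0
-- IRQ taken; context saved, return-PC = 5 --

FLAGS = (N=1, Z=0)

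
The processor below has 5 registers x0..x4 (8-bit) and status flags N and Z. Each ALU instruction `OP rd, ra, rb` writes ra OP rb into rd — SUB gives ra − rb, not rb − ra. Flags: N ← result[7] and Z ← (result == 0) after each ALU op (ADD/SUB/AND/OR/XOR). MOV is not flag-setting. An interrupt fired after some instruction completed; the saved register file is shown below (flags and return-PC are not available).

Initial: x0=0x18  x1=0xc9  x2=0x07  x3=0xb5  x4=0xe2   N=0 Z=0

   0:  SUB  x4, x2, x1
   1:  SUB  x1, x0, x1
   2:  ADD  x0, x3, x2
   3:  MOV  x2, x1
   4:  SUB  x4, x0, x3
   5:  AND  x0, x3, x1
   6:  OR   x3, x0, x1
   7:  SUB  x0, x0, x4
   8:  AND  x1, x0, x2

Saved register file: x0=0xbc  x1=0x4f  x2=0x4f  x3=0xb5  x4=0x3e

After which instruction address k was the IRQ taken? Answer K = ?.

K = 3

after  0: x0=0x18 x1=0xc9 x2=0x07 x3=0xb5 x4=0x3e  N=0 Z=0
after  1: x0=0x18 x1=0x4f x2=0x07 x3=0xb5 x4=0x3e  N=0 Z=0
after  2: x0=0xbc x1=0x4f x2=0x07 x3=0xb5 x4=0x3e  N=1 Z=0
after  3: x0=0xbc x1=0x4f x2=0x4f x3=0xb5 x4=0x3e  N=1 Z=0
-- IRQ taken; context saved, return-PC = 4 --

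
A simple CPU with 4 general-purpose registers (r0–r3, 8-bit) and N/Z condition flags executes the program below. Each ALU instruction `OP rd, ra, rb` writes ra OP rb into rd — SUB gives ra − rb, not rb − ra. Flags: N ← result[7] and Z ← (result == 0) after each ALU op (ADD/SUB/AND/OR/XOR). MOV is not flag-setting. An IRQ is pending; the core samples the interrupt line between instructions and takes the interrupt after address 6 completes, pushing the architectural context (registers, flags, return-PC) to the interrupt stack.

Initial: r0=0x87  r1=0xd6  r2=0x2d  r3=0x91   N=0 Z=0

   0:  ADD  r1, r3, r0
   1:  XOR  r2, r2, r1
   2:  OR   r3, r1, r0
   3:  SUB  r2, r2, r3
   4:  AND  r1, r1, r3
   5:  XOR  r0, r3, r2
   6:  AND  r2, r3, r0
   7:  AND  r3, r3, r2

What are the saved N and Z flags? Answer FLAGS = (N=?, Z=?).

FLAGS = (N=0, Z=0)

after  0: r0=0x87 r1=0x18 r2=0x2d r3=0x91  N=0 Z=0
after  1: r0=0x87 r1=0x18 r2=0x35 r3=0x91  N=0 Z=0
after  2: r0=0x87 r1=0x18 r2=0x35 r3=0x9f  N=1 Z=0
after  3: r0=0x87 r1=0x18 r2=0x96 r3=0x9f  N=1 Z=0
after  4: r0=0x87 r1=0x18 r2=0x96 r3=0x9f  N=0 Z=0
after  5: r0=0x09 r1=0x18 r2=0x96 r3=0x9f  N=0 Z=0
after  6: r0=0x09 r1=0x18 r2=0x09 r3=0x9f  N=0 Z=0
-- IRQ taken; context saved, return-PC = 7 --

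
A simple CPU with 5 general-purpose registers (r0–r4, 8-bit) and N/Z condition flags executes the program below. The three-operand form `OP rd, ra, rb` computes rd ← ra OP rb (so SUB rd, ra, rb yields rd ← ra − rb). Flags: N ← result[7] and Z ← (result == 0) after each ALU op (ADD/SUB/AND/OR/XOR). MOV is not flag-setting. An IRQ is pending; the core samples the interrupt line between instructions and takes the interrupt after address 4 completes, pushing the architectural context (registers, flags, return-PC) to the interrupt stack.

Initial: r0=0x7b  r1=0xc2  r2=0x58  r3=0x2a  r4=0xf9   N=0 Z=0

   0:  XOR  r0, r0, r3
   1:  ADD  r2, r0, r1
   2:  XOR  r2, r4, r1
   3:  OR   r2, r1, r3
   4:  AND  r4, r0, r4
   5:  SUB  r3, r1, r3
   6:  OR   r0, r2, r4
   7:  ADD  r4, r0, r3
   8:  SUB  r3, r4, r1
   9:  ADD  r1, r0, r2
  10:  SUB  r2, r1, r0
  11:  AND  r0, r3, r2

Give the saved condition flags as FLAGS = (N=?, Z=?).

after  0: r0=0x51 r1=0xc2 r2=0x58 r3=0x2a r4=0xf9  N=0 Z=0
after  1: r0=0x51 r1=0xc2 r2=0x13 r3=0x2a r4=0xf9  N=0 Z=0
after  2: r0=0x51 r1=0xc2 r2=0x3b r3=0x2a r4=0xf9  N=0 Z=0
after  3: r0=0x51 r1=0xc2 r2=0xea r3=0x2a r4=0xf9  N=1 Z=0
after  4: r0=0x51 r1=0xc2 r2=0xea r3=0x2a r4=0x51  N=0 Z=0
-- IRQ taken; context saved, return-PC = 5 --

FLAGS = (N=0, Z=0)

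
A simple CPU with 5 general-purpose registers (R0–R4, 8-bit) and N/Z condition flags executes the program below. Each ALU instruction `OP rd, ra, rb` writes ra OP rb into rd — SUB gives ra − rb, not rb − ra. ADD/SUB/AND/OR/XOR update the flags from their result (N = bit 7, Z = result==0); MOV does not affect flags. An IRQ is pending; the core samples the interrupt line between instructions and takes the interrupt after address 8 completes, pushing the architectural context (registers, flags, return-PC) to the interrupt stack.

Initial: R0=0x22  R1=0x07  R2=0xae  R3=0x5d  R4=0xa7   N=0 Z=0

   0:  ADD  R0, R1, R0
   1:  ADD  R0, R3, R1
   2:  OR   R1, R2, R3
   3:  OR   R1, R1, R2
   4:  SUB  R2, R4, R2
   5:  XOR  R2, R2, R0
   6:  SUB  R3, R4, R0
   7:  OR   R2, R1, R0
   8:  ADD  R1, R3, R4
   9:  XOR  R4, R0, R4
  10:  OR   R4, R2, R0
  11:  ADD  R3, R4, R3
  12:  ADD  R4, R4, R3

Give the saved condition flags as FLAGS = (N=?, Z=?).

after  0: R0=0x29 R1=0x07 R2=0xae R3=0x5d R4=0xa7  N=0 Z=0
after  1: R0=0x64 R1=0x07 R2=0xae R3=0x5d R4=0xa7  N=0 Z=0
after  2: R0=0x64 R1=0xff R2=0xae R3=0x5d R4=0xa7  N=1 Z=0
after  3: R0=0x64 R1=0xff R2=0xae R3=0x5d R4=0xa7  N=1 Z=0
after  4: R0=0x64 R1=0xff R2=0xf9 R3=0x5d R4=0xa7  N=1 Z=0
after  5: R0=0x64 R1=0xff R2=0x9d R3=0x5d R4=0xa7  N=1 Z=0
after  6: R0=0x64 R1=0xff R2=0x9d R3=0x43 R4=0xa7  N=0 Z=0
after  7: R0=0x64 R1=0xff R2=0xff R3=0x43 R4=0xa7  N=1 Z=0
after  8: R0=0x64 R1=0xea R2=0xff R3=0x43 R4=0xa7  N=1 Z=0
-- IRQ taken; context saved, return-PC = 9 --

FLAGS = (N=1, Z=0)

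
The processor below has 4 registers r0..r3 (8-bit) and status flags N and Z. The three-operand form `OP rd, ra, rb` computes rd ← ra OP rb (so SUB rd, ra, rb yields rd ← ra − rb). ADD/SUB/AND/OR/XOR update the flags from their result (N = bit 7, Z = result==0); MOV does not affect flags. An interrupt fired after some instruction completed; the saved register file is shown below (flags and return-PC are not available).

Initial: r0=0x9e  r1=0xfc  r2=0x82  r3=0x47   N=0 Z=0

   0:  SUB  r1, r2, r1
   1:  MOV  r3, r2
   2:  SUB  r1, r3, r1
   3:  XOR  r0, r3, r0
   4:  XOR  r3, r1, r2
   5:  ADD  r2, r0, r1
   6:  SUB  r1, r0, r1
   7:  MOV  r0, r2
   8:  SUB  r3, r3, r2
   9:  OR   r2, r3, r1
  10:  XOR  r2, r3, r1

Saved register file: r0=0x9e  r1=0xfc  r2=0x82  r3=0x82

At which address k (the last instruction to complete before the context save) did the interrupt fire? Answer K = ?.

after  0: r0=0x9e r1=0x86 r2=0x82 r3=0x47  N=1 Z=0
after  1: r0=0x9e r1=0x86 r2=0x82 r3=0x82  N=1 Z=0
after  2: r0=0x9e r1=0xfc r2=0x82 r3=0x82  N=1 Z=0
-- IRQ taken; context saved, return-PC = 3 --

K = 2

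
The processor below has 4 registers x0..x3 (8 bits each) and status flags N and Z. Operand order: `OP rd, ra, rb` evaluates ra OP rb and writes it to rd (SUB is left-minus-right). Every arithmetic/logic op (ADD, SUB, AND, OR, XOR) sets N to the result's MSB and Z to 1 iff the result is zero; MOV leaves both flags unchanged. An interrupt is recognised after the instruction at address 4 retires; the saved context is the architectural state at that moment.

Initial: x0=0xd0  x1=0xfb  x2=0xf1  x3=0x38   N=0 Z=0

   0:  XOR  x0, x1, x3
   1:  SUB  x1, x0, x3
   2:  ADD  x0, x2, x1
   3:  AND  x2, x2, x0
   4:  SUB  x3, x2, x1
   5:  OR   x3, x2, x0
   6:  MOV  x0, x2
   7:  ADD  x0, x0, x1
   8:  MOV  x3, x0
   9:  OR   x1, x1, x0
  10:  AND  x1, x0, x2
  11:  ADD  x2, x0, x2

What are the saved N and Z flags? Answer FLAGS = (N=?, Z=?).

FLAGS = (N=1, Z=0)

after  0: x0=0xc3 x1=0xfb x2=0xf1 x3=0x38  N=1 Z=0
after  1: x0=0xc3 x1=0x8b x2=0xf1 x3=0x38  N=1 Z=0
after  2: x0=0x7c x1=0x8b x2=0xf1 x3=0x38  N=0 Z=0
after  3: x0=0x7c x1=0x8b x2=0x70 x3=0x38  N=0 Z=0
after  4: x0=0x7c x1=0x8b x2=0x70 x3=0xe5  N=1 Z=0
-- IRQ taken; context saved, return-PC = 5 --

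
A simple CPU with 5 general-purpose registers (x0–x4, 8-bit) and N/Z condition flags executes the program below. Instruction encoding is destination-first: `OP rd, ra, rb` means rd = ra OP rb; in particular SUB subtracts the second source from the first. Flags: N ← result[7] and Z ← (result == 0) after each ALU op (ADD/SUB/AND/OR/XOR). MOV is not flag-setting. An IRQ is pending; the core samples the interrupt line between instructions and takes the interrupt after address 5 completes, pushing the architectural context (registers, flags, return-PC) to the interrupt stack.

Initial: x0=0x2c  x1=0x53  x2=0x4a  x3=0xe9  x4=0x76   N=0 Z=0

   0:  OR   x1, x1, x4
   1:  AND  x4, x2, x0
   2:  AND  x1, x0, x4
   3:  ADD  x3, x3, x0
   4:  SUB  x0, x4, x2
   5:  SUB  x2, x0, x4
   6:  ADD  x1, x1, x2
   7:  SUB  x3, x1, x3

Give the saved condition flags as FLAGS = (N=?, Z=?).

FLAGS = (N=1, Z=0)

after  0: x0=0x2c x1=0x77 x2=0x4a x3=0xe9 x4=0x76  N=0 Z=0
after  1: x0=0x2c x1=0x77 x2=0x4a x3=0xe9 x4=0x08  N=0 Z=0
after  2: x0=0x2c x1=0x08 x2=0x4a x3=0xe9 x4=0x08  N=0 Z=0
after  3: x0=0x2c x1=0x08 x2=0x4a x3=0x15 x4=0x08  N=0 Z=0
after  4: x0=0xbe x1=0x08 x2=0x4a x3=0x15 x4=0x08  N=1 Z=0
after  5: x0=0xbe x1=0x08 x2=0xb6 x3=0x15 x4=0x08  N=1 Z=0
-- IRQ taken; context saved, return-PC = 6 --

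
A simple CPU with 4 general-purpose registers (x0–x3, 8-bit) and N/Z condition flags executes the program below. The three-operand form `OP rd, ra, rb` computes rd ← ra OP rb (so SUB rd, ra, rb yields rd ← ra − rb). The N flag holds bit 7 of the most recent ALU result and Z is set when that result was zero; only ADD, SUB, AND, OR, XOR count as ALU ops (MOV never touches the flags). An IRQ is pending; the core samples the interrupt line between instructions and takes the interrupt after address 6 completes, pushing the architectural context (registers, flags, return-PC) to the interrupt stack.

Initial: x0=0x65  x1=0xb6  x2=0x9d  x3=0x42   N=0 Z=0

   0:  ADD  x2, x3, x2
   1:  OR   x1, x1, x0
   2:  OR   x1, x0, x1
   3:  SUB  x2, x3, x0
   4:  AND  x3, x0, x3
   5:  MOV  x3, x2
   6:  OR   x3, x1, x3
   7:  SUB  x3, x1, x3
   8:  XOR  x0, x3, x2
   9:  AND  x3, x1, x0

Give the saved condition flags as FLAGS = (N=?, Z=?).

after  0: x0=0x65 x1=0xb6 x2=0xdf x3=0x42  N=1 Z=0
after  1: x0=0x65 x1=0xf7 x2=0xdf x3=0x42  N=1 Z=0
after  2: x0=0x65 x1=0xf7 x2=0xdf x3=0x42  N=1 Z=0
after  3: x0=0x65 x1=0xf7 x2=0xdd x3=0x42  N=1 Z=0
after  4: x0=0x65 x1=0xf7 x2=0xdd x3=0x40  N=0 Z=0
after  5: x0=0x65 x1=0xf7 x2=0xdd x3=0xdd  N=0 Z=0
after  6: x0=0x65 x1=0xf7 x2=0xdd x3=0xff  N=1 Z=0
-- IRQ taken; context saved, return-PC = 7 --

FLAGS = (N=1, Z=0)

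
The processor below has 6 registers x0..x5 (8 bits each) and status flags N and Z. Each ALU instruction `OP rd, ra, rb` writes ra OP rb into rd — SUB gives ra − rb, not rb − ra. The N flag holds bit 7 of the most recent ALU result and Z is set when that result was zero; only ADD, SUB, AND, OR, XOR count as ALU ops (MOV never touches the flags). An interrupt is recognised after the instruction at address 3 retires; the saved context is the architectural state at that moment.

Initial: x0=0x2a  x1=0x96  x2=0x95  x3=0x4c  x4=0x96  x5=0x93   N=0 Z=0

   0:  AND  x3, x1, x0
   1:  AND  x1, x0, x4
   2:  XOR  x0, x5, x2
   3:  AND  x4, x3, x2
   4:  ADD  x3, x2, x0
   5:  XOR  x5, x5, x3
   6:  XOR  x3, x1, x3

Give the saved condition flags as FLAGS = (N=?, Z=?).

after  0: x0=0x2a x1=0x96 x2=0x95 x3=0x02 x4=0x96 x5=0x93  N=0 Z=0
after  1: x0=0x2a x1=0x02 x2=0x95 x3=0x02 x4=0x96 x5=0x93  N=0 Z=0
after  2: x0=0x06 x1=0x02 x2=0x95 x3=0x02 x4=0x96 x5=0x93  N=0 Z=0
after  3: x0=0x06 x1=0x02 x2=0x95 x3=0x02 x4=0x00 x5=0x93  N=0 Z=1
-- IRQ taken; context saved, return-PC = 4 --

FLAGS = (N=0, Z=1)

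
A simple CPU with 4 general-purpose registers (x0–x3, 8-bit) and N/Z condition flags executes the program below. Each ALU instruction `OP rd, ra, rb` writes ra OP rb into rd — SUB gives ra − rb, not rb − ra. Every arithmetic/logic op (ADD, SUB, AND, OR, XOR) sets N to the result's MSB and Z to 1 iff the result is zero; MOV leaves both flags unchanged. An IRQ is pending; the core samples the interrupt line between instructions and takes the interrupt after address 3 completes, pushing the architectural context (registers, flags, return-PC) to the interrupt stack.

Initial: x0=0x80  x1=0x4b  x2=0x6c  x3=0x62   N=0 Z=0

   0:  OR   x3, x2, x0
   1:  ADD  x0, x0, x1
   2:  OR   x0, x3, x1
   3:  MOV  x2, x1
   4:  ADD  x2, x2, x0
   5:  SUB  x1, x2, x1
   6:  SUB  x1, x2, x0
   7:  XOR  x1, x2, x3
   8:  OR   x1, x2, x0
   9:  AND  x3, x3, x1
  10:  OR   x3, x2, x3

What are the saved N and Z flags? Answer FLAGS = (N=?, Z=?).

after  0: x0=0x80 x1=0x4b x2=0x6c x3=0xec  N=1 Z=0
after  1: x0=0xcb x1=0x4b x2=0x6c x3=0xec  N=1 Z=0
after  2: x0=0xef x1=0x4b x2=0x6c x3=0xec  N=1 Z=0
after  3: x0=0xef x1=0x4b x2=0x4b x3=0xec  N=1 Z=0
-- IRQ taken; context saved, return-PC = 4 --

FLAGS = (N=1, Z=0)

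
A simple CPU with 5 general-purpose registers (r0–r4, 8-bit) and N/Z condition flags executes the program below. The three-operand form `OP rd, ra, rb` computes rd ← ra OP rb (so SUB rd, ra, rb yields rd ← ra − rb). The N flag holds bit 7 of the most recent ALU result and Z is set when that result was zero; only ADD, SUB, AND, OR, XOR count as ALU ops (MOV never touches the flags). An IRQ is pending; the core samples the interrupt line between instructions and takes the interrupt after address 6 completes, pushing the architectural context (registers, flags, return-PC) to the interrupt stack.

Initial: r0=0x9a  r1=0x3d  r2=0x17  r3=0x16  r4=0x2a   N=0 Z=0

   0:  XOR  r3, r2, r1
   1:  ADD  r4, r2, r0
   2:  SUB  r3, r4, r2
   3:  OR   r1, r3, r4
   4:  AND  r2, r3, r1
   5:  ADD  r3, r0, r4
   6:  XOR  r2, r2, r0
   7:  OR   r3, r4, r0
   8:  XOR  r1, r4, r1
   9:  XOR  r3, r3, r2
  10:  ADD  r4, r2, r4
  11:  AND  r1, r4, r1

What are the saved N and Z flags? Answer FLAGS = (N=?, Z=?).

after  0: r0=0x9a r1=0x3d r2=0x17 r3=0x2a r4=0x2a  N=0 Z=0
after  1: r0=0x9a r1=0x3d r2=0x17 r3=0x2a r4=0xb1  N=1 Z=0
after  2: r0=0x9a r1=0x3d r2=0x17 r3=0x9a r4=0xb1  N=1 Z=0
after  3: r0=0x9a r1=0xbb r2=0x17 r3=0x9a r4=0xb1  N=1 Z=0
after  4: r0=0x9a r1=0xbb r2=0x9a r3=0x9a r4=0xb1  N=1 Z=0
after  5: r0=0x9a r1=0xbb r2=0x9a r3=0x4b r4=0xb1  N=0 Z=0
after  6: r0=0x9a r1=0xbb r2=0x00 r3=0x4b r4=0xb1  N=0 Z=1
-- IRQ taken; context saved, return-PC = 7 --

FLAGS = (N=0, Z=1)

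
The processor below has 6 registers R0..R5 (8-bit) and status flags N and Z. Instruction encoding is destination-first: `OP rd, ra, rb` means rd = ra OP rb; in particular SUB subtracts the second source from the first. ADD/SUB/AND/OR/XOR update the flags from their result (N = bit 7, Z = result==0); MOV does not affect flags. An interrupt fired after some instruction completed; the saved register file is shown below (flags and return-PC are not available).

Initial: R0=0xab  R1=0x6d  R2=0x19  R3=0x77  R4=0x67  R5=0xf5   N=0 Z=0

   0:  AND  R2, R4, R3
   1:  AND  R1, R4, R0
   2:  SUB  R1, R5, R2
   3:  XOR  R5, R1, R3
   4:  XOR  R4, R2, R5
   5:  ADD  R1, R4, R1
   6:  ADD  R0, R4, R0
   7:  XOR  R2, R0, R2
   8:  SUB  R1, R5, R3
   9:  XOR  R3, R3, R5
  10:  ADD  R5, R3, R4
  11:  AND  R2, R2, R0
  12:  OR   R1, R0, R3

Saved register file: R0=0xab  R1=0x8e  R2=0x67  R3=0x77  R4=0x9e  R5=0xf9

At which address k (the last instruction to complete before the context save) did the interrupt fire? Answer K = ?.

K = 4

after  0: R0=0xab R1=0x6d R2=0x67 R3=0x77 R4=0x67 R5=0xf5  N=0 Z=0
after  1: R0=0xab R1=0x23 R2=0x67 R3=0x77 R4=0x67 R5=0xf5  N=0 Z=0
after  2: R0=0xab R1=0x8e R2=0x67 R3=0x77 R4=0x67 R5=0xf5  N=1 Z=0
after  3: R0=0xab R1=0x8e R2=0x67 R3=0x77 R4=0x67 R5=0xf9  N=1 Z=0
after  4: R0=0xab R1=0x8e R2=0x67 R3=0x77 R4=0x9e R5=0xf9  N=1 Z=0
-- IRQ taken; context saved, return-PC = 5 --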